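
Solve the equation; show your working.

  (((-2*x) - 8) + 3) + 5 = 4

Step 1. [(((-2*x) - 8) + 3) + 5 = 4] the outer +5 inverts by subtracting 5, so sub: ((-2*x) - 8) + 3 = -1.
Step 2. [((-2*x) - 8) + 3 = -1] 3 comes off first (subtract 3), so sub: (-2*x) - 8 = -4.
Step 3. [(-2*x) - 8 = -4] 8 comes off first (add 8), so sub: -2*x = 4.
Step 4. [-2*x = 4] -2·(inner) — divide through by -2, so div: x = -2.

Answer: x ∈ {-2}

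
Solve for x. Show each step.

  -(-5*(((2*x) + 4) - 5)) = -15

Step 1. [-(-5*(((2*x) + 4) - 5)) = -15] leading − — multiply by −1 ⇒ neg: -5*(((2*x) + 4) - 5) = 15.
Step 2. [-5*(((2*x) + 4) - 5) = 15] -5·(inner) — divide through by -5, so div: ((2*x) + 4) - 5 = -3.
Step 3. [((2*x) + 4) - 5 = -3] peel the -5: add 5 from each side ⇒ sub: (2*x) + 4 = 2.
Step 4. [(2*x) + 4 = 2] 4 comes off first (subtract 4). So sub: 2*x = -2.
Step 5. [2*x = -2] LHS = 2·(…); ÷2 both sides. So div: x = -1.

Answer: x ∈ {-1}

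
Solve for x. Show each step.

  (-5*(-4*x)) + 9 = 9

Step 1. [(-5*(-4*x)) + 9 = 9] peel the +9: subtract 9 from each side. So sub: -5*(-4*x) = 0.
Step 2. [-5*(-4*x) = 0] -5·(inner) — divide through by -5. So div: -4*x = 0.
Step 3. [-4*x = 0] -4 out front; divide by -4, so div: x = 0.

Answer: x ∈ {0}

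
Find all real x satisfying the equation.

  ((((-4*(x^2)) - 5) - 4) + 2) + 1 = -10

Step 1. [((((-4*(x^2)) - 5) - 4) + 2) + 1 = -10] +1 is outermost — subtract 1 both sides. So sub: (((-4*(x^2)) - 5) - 4) + 2 = -11.
Step 2. [(((-4*(x^2)) - 5) - 4) + 2 = -11] subtract 2: x sits inside (… + 2). So sub: ((-4*(x^2)) - 5) - 4 = -13.
Step 3. [((-4*(x^2)) - 5) - 4 = -13] -4 is outermost — add 4 both sides. So sub: (-4*(x^2)) - 5 = -9.
Step 4. [(-4*(x^2)) - 5 = -9] 5 comes off first (add 5), so sub: -4*(x^2) = -4.
Step 5. [-4*(x^2) = -4] LHS = -4·(…); ÷-4 both sides ⇒ div: x^2 = 1.
Step 6. [x^2 = 1] √ both sides: 1 ≥ 0 gives two branches ⇒ sqrt: x = 1 or -1.

Answer: x ∈ {-1, 1}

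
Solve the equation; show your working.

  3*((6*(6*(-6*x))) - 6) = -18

Step 1. [3*((6*(6*(-6*x))) - 6) = -18] divide by the outer 3 ⇒ div: (6*(6*(-6*x))) - 6 = -6.
Step 2. [(6*(6*(-6*x))) - 6 = -6] 6 divides every term; factor it out, so factor: (6*(-6*x)) - 1 = -1.
Step 3. [(6*(-6*x)) - 1 = -1] -1 is outermost — add 1 both sides. So sub: 6*(-6*x) = 0.
Step 4. [6*(-6*x) = 0] 6 out front; divide by 6, so div: -6*x = 0.
Step 5. [-6*x = 0] divide by the outer -6. So div: x = 0.

Answer: x ∈ {0}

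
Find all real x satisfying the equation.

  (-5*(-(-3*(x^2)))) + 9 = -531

Step 1. [(-5*(-(-3*(x^2)))) + 9 = -531] 9 comes off first (subtract 9). So sub: -5*(-(-3*(x^2))) = -540.
Step 2. [-5*(-(-3*(x^2))) = -540] -5 out front; divide by -5. So div: -(-3*(x^2)) = 108.
Step 3. [-(-3*(x^2)) = 108] leading − — multiply by −1, so neg: -3*(x^2) = -108.
Step 4. [-3*(x^2) = -108] LHS = -3·(…); ÷-3 both sides ⇒ div: x^2 = 36.
Step 5. [x^2 = 36] 36 ≥ 0, LHS is (·)² — take ±√ ⇒ sqrt: x = 6 or -6.

Answer: x ∈ {-6, 6}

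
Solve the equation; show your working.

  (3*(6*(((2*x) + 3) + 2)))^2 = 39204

Step 1. [(3*(6*(((2*x) + 3) + 2)))^2 = 39204] LHS squared, RHS 39204 ≥ 0: apply √ (±), so sqrt: 3*(6*(((2*x) + 3) + 2)) = 198 or -198.
Step 2. [3*(6*(((2*x) + 3) + 2)) = 198 or -198] 3·(inner) — divide through by 3. So div: 6*(((2*x) + 3) + 2) = 66 or -66.
Step 3. [6*(((2*x) + 3) + 2) = 66 or -66] 6 out front; divide by 6 ⇒ div: ((2*x) + 3) + 2 = 11 or -11.
Step 4. [((2*x) + 3) + 2 = 11 or -11] +2 is outermost — subtract 2 both sides ⇒ sub: (2*x) + 3 = 9 or -13.
Step 5. [(2*x) + 3 = 9 or -13] 3 comes off first (subtract 3), so sub: 2*x = 6 or -16.
Step 6. [2*x = 6 or -16] leading coefficient 2: divide by 2 ⇒ div: x = 3 or -8.

Answer: x ∈ {-8, 3}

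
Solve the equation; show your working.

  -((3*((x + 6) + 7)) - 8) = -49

Step 1. [-((3*((x + 6) + 7)) - 8) = -49] LHS negated; negate both sides. So neg: (3*((x + 6) + 7)) - 8 = 49.
Step 2. [(3*((x + 6) + 7)) - 8 = 49] -8 is outermost — add 8 both sides ⇒ sub: 3*((x + 6) + 7) = 57.
Step 3. [3*((x + 6) + 7) = 57] leading coefficient 3: divide by 3, so div: (x + 6) + 7 = 19.
Step 4. [(x + 6) + 7 = 19] 7 comes off first (subtract 7). So sub: x + 6 = 12.
Step 5. [x + 6 = 12] subtract 6: x sits inside (… + 6). So sub: x = 6.

Answer: x ∈ {6}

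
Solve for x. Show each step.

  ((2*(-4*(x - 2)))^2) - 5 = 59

Step 1. [((2*(-4*(x - 2)))^2) - 5 = 59] the outer -5 inverts by adding 5, so sub: (2*(-4*(x - 2)))^2 = 64.
Step 2. [(2*(-4*(x - 2)))^2 = 64] LHS squared, RHS 64 ≥ 0: apply √ (±). So sqrt: 2*(-4*(x - 2)) = 8 or -8.
Step 3. [2*(-4*(x - 2)) = 8 or -8] leading coefficient 2: divide by 2 ⇒ div: -4*(x - 2) = 4 or -4.
Step 4. [-4*(x - 2) = 4 or -4] leading coefficient -4: divide by -4, so div: x - 2 = -1 or 1.
Step 5. [x - 2 = -1 or 1] 2 comes off first (add 2) ⇒ sub: x = 1 or 3.

Answer: x ∈ {1, 3}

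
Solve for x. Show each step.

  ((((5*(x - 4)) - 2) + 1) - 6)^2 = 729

Step 1. [((((5*(x - 4)) - 2) + 1) - 6)^2 = 729] √ both sides: 729 ≥ 0 gives two branches, so sqrt: (((5*(x - 4)) - 2) + 1) - 6 = 27 or -27.
Step 2. [(((5*(x - 4)) - 2) + 1) - 6 = 27 or -27] peel the -6: add 6 from each side. So sub: ((5*(x - 4)) - 2) + 1 = 33 or -21.
Step 3. [((5*(x - 4)) - 2) + 1 = 33 or -21] +1 is outermost — subtract 1 both sides ⇒ sub: (5*(x - 4)) - 2 = 32 or -22.
Step 4. [(5*(x - 4)) - 2 = 32 or -22] 2 comes off first (add 2). So sub: 5*(x - 4) = 34 or -20.
Step 5. [5*(x - 4) = 34 or -20] 5·(inner) — divide through by 5 ⇒ div: x - 4 = 34/5 or -4.
Step 6. [x - 4 = 34/5 or -4] add 4: x sits inside (… - 4) ⇒ sub: x = 54/5 or 0.

Answer: x ∈ {0, 54/5}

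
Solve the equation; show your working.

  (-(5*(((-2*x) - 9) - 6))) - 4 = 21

Step 1. [(-(5*(((-2*x) - 9) - 6))) - 4 = 21] add 4: x sits inside (… - 4) ⇒ sub: -(5*(((-2*x) - 9) - 6)) = 25.
Step 2. [-(5*(((-2*x) - 9) - 6)) = 25] LHS negated; negate both sides, so neg: 5*(((-2*x) - 9) - 6) = -25.
Step 3. [5*(((-2*x) - 9) - 6) = -25] LHS = 5·(…); ÷5 both sides, so div: ((-2*x) - 9) - 6 = -5.
Step 4. [((-2*x) - 9) - 6 = -5] the outer -6 inverts by adding 6 ⇒ sub: (-2*x) - 9 = 1.
Step 5. [(-2*x) - 9 = 1] -9 is outermost — add 9 both sides, so sub: -2*x = 10.
Step 6. [-2*x = 10] LHS = -2·(…); ÷-2 both sides, so div: x = -5.

Answer: x ∈ {-5}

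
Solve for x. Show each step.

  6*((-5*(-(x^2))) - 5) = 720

Step 1. [6*((-5*(-(x^2))) - 5) = 720] 6·(inner) — divide through by 6, so div: (-5*(-(x^2))) - 5 = 120.
Step 2. [(-5*(-(x^2))) - 5 = 120] 5 comes off first (add 5) ⇒ sub: -5*(-(x^2)) = 125.
Step 3. [-5*(-(x^2)) = 125] divide by the outer -5. So div: -(x^2) = -25.
Step 4. [-(x^2) = -25] flip signs both sides ⇒ neg: x^2 = 25.
Step 5. [x^2 = 25] √ both sides: 25 ≥ 0 gives two branches ⇒ sqrt: x = 5 or -5.

Answer: x ∈ {-5, 5}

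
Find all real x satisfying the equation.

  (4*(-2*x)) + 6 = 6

Step 1. [(4*(-2*x)) + 6 = 6] 6 comes off first (subtract 6) ⇒ sub: 4*(-2*x) = 0.
Step 2. [4*(-2*x) = 0] leading coefficient 4: divide by 4 ⇒ div: -2*x = 0.
Step 3. [-2*x = 0] -2 out front; divide by -2. So div: x = 0.

Answer: x ∈ {0}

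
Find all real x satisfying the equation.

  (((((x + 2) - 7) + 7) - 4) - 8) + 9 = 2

Step 1. [(((((x + 2) - 7) + 7) - 4) - 8) + 9 = 2] 9 comes off first (subtract 9). So sub: ((((x + 2) - 7) + 7) - 4) - 8 = -7.
Step 2. [((((x + 2) - 7) + 7) - 4) - 8 = -7] the outer -8 inverts by adding 8 ⇒ sub: (((x + 2) - 7) + 7) - 4 = 1.
Step 3. [(((x + 2) - 7) + 7) - 4 = 1] 4 comes off first (add 4). So sub: ((x + 2) - 7) + 7 = 5.
Step 4. [((x + 2) - 7) + 7 = 5] +7 is outermost — subtract 7 both sides, so sub: (x + 2) - 7 = -2.
Step 5. [(x + 2) - 7 = -2] the outer -7 inverts by adding 7, so sub: x + 2 = 5.
Step 6. [x + 2 = 5] the outer +2 inverts by subtracting 2 ⇒ sub: x = 3.

Answer: x ∈ {3}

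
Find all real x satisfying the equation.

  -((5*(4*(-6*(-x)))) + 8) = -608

Step 1. [-((5*(4*(-6*(-x)))) + 8) = -608] leading − — multiply by −1. So neg: (5*(4*(-6*(-x)))) + 8 = 608.
Step 2. [(5*(4*(-6*(-x)))) + 8 = 608] 8 comes off first (subtract 8), so sub: 5*(4*(-6*(-x))) = 600.
Step 3. [5*(4*(-6*(-x))) = 600] 5·(inner) — divide through by 5 ⇒ div: 4*(-6*(-x)) = 120.
Step 4. [4*(-6*(-x)) = 120] leading coefficient 4: divide by 4, so div: -6*(-x) = 30.
Step 5. [-6*(-x) = 30] leading coefficient -6: divide by -6, so div: -x = -5.
Step 6. [-x = -5] LHS negated; negate both sides. So neg: x = 5.

Answer: x ∈ {5}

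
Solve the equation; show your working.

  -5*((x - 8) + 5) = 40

Step 1. [-5*((x - 8) + 5) = 40] divide by the outer -5, so div: (x - 8) + 5 = -8.
Step 2. [(x - 8) + 5 = -8] the outer +5 inverts by subtracting 5 ⇒ sub: x - 8 = -13.
Step 3. [x - 8 = -13] 8 comes off first (add 8) ⇒ sub: x = -5.

Answer: x ∈ {-5}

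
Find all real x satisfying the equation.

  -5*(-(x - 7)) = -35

Step 1. [-5*(-(x - 7)) = -35] divide by the outer -5, so div: -(x - 7) = 7.
Step 2. [-(x - 7) = 7] flip signs both sides ⇒ neg: x - 7 = -7.
Step 3. [x - 7 = -7] add 7: x sits inside (… - 7) ⇒ sub: x = 0.

Answer: x ∈ {0}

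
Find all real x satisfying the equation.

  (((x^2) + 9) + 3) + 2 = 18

Step 1. [(((x^2) + 9) + 3) + 2 = 18] peel the +2: subtract 2 from each side, so sub: ((x^2) + 9) + 3 = 16.
Step 2. [((x^2) + 9) + 3 = 16] the outer +3 inverts by subtracting 3 ⇒ sub: (x^2) + 9 = 13.
Step 3. [(x^2) + 9 = 13] peel the +9: subtract 9 from each side. So sub: x^2 = 4.
Step 4. [x^2 = 4] √ both sides: 4 ≥ 0 gives two branches, so sqrt: x = 2 or -2.

Answer: x ∈ {-2, 2}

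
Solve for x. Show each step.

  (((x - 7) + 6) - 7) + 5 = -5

Step 1. [(((x - 7) + 6) - 7) + 5 = -5] peel the +5: subtract 5 from each side ⇒ sub: ((x - 7) + 6) - 7 = -10.
Step 2. [((x - 7) + 6) - 7 = -10] -7 is outermost — add 7 both sides, so sub: (x - 7) + 6 = -3.
Step 3. [(x - 7) + 6 = -3] the outer +6 inverts by subtracting 6. So sub: x - 7 = -9.
Step 4. [x - 7 = -9] -7 is outermost — add 7 both sides. So sub: x = -2.

Answer: x ∈ {-2}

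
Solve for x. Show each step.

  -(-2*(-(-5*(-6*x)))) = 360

Step 1. [-(-2*(-(-5*(-6*x)))) = 360] leading − — multiply by −1, so neg: -2*(-(-5*(-6*x))) = -360.
Step 2. [-2*(-(-5*(-6*x))) = -360] divide by the outer -2 ⇒ div: -(-5*(-6*x)) = 180.
Step 3. [-(-5*(-6*x)) = 180] LHS negated; negate both sides ⇒ neg: -5*(-6*x) = -180.
Step 4. [-5*(-6*x) = -180] LHS = -5·(…); ÷-5 both sides. So div: -6*x = 36.
Step 5. [-6*x = 36] -6·(inner) — divide through by -6 ⇒ div: x = -6.

Answer: x ∈ {-6}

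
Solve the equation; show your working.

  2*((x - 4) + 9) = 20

Step 1. [2*((x - 4) + 9) = 20] divide by the outer 2, so div: (x - 4) + 9 = 10.
Step 2. [(x - 4) + 9 = 10] the outer +9 inverts by subtracting 9, so sub: x - 4 = 1.
Step 3. [x - 4 = 1] -4 is outermost — add 4 both sides. So sub: x = 5.

Answer: x ∈ {5}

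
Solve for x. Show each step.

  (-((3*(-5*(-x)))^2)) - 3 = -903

Step 1. [(-((3*(-5*(-x)))^2)) - 3 = -903] the outer -3 inverts by adding 3. So sub: -((3*(-5*(-x)))^2) = -900.
Step 2. [-((3*(-5*(-x)))^2) = -900] leading − — multiply by −1. So neg: (3*(-5*(-x)))^2 = 900.
Step 3. [(3*(-5*(-x)))^2 = 900] √ both sides: 900 ≥ 0 gives two branches. So sqrt: 3*(-5*(-x)) = 30 or -30.
Step 4. [3*(-5*(-x)) = 30 or -30] 3·(inner) — divide through by 3, so div: -5*(-x) = 10 or -10.
Step 5. [-5*(-x) = 10 or -10] -5·(inner) — divide through by -5, so div: -x = -2 or 2.
Step 6. [-x = -2 or 2] leading − — multiply by −1 ⇒ neg: x = 2 or -2.

Answer: x ∈ {-2, 2}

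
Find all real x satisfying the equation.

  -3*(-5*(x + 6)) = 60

Step 1. [-3*(-5*(x + 6)) = 60] -3 out front; divide by -3 ⇒ div: -5*(x + 6) = -20.
Step 2. [-5*(x + 6) = -20] -5 out front; divide by -5. So div: x + 6 = 4.
Step 3. [x + 6 = 4] subtract 6: x sits inside (… + 6). So sub: x = -2.

Answer: x ∈ {-2}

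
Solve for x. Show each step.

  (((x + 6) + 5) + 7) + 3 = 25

Step 1. [(((x + 6) + 5) + 7) + 3 = 25] subtract 3: x sits inside (… + 3) ⇒ sub: ((x + 6) + 5) + 7 = 22.
Step 2. [((x + 6) + 5) + 7 = 22] 7 comes off first (subtract 7). So sub: (x + 6) + 5 = 15.
Step 3. [(x + 6) + 5 = 15] the outer +5 inverts by subtracting 5, so sub: x + 6 = 10.
Step 4. [x + 6 = 10] 6 comes off first (subtract 6), so sub: x = 4.

Answer: x ∈ {4}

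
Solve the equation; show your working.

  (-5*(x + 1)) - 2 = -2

Step 1. [(-5*(x + 1)) - 2 = -2] peel the -2: add 2 from each side. So sub: -5*(x + 1) = 0.
Step 2. [-5*(x + 1) = 0] -5·(inner) — divide through by -5 ⇒ div: x + 1 = 0.
Step 3. [x + 1 = 0] peel the +1: subtract 1 from each side. So sub: x = -1.

Answer: x ∈ {-1}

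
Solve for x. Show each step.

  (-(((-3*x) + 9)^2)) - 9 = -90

Step 1. [(-(((-3*x) + 9)^2)) - 9 = -90] peel the -9: add 9 from each side ⇒ sub: -(((-3*x) + 9)^2) = -81.
Step 2. [-(((-3*x) + 9)^2) = -81] leading − — multiply by −1. So neg: ((-3*x) + 9)^2 = 81.
Step 3. [((-3*x) + 9)^2 = 81] LHS squared, RHS 81 ≥ 0: apply √ (±). So sqrt: (-3*x) + 9 = 9 or -9.
Step 4. [(-3*x) + 9 = 9 or -9] -3 | LHS and -3 | 9 or -9: pull -3 out ⇒ factor: x - 3 = -3 or 3.
Step 5. [x - 3 = -3 or 3] -3 is outermost — add 3 both sides. So sub: x = 0 or 6.

Answer: x ∈ {0, 6}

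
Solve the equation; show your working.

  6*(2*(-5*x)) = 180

Step 1. [6*(2*(-5*x)) = 180] 6 out front; divide by 6. So div: 2*(-5*x) = 30.
Step 2. [2*(-5*x) = 30] leading coefficient 2: divide by 2, so div: -5*x = 15.
Step 3. [-5*x = 15] leading coefficient -5: divide by -5 ⇒ div: x = -3.

Answer: x ∈ {-3}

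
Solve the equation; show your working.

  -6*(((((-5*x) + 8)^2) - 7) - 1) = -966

Step 1. [-6*(((((-5*x) + 8)^2) - 7) - 1) = -966] LHS = -6·(…); ÷-6 both sides, so div: ((((-5*x) + 8)^2) - 7) - 1 = 161.
Step 2. [((((-5*x) + 8)^2) - 7) - 1 = 161] 1 comes off first (add 1). So sub: (((-5*x) + 8)^2) - 7 = 162.
Step 3. [(((-5*x) + 8)^2) - 7 = 162] peel the -7: add 7 from each side, so sub: ((-5*x) + 8)^2 = 169.
Step 4. [((-5*x) + 8)^2 = 169] √ both sides: 169 ≥ 0 gives two branches. So sqrt: (-5*x) + 8 = 13 or -13.
Step 5. [(-5*x) + 8 = 13 or -13] subtract 8: x sits inside (… + 8), so sub: -5*x = 5 or -21.
Step 6. [-5*x = 5 or -21] LHS = -5·(…); ÷-5 both sides ⇒ div: x = -1 or 21/5.

Answer: x ∈ {-1, 21/5}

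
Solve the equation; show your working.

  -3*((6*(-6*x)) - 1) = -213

Step 1. [-3*((6*(-6*x)) - 1) = -213] -3·(inner) — divide through by -3, so div: (6*(-6*x)) - 1 = 71.
Step 2. [(6*(-6*x)) - 1 = 71] add 1: x sits inside (… - 1) ⇒ sub: 6*(-6*x) = 72.
Step 3. [6*(-6*x) = 72] divide by the outer 6. So div: -6*x = 12.
Step 4. [-6*x = 12] LHS = -6·(…); ÷-6 both sides, so div: x = -2.

Answer: x ∈ {-2}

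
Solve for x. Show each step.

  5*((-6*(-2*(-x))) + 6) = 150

Step 1. [5*((-6*(-2*(-x))) + 6) = 150] LHS = 5·(…); ÷5 both sides, so div: (-6*(-2*(-x))) + 6 = 30.
Step 2. [(-6*(-2*(-x))) + 6 = 30] +6 is outermost — subtract 6 both sides ⇒ sub: -6*(-2*(-x)) = 24.
Step 3. [-6*(-2*(-x)) = 24] divide by the outer -6. So div: -2*(-x) = -4.
Step 4. [-2*(-x) = -4] divide by the outer -2, so div: -x = 2.
Step 5. [-x = 2] LHS negated; negate both sides ⇒ neg: x = -2.

Answer: x ∈ {-2}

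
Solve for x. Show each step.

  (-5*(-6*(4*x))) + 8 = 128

Step 1. [(-5*(-6*(4*x))) + 8 = 128] +8 is outermost — subtract 8 both sides ⇒ sub: -5*(-6*(4*x)) = 120.
Step 2. [-5*(-6*(4*x)) = 120] leading coefficient -5: divide by -5. So div: -6*(4*x) = -24.
Step 3. [-6*(4*x) = -24] -6·(inner) — divide through by -6 ⇒ div: 4*x = 4.
Step 4. [4*x = 4] divide by the outer 4 ⇒ div: x = 1.

Answer: x ∈ {1}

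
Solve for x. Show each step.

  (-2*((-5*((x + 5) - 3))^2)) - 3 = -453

Step 1. [(-2*((-5*((x + 5) - 3))^2)) - 3 = -453] add 3: x sits inside (… - 3), so sub: -2*((-5*((x + 5) - 3))^2) = -450.
Step 2. [-2*((-5*((x + 5) - 3))^2) = -450] -2·(inner) — divide through by -2 ⇒ div: (-5*((x + 5) - 3))^2 = 225.
Step 3. [(-5*((x + 5) - 3))^2 = 225] LHS squared, RHS 225 ≥ 0: apply √ (±), so sqrt: -5*((x + 5) - 3) = 15 or -15.
Step 4. [-5*((x + 5) - 3) = 15 or -15] leading coefficient -5: divide by -5. So div: (x + 5) - 3 = -3 or 3.
Step 5. [(x + 5) - 3 = -3 or 3] peel the -3: add 3 from each side. So sub: x + 5 = 0 or 6.
Step 6. [x + 5 = 0 or 6] subtract 5: x sits inside (… + 5), so sub: x = -5 or 1.

Answer: x ∈ {-5, 1}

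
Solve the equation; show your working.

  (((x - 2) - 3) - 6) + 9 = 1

Step 1. [(((x - 2) - 3) - 6) + 9 = 1] the outer +9 inverts by subtracting 9. So sub: ((x - 2) - 3) - 6 = -8.
Step 2. [((x - 2) - 3) - 6 = -8] the outer -6 inverts by adding 6 ⇒ sub: (x - 2) - 3 = -2.
Step 3. [(x - 2) - 3 = -2] add 3: x sits inside (… - 3) ⇒ sub: x - 2 = 1.
Step 4. [x - 2 = 1] the outer -2 inverts by adding 2. So sub: x = 3.

Answer: x ∈ {3}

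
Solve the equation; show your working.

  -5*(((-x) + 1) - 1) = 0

Step 1. [-5*(((-x) + 1) - 1) = 0] -5 out front; divide by -5. So div: ((-x) + 1) - 1 = 0.
Step 2. [((-x) + 1) - 1 = 0] peel the -1: add 1 from each side, so sub: (-x) + 1 = 1.
Step 3. [(-x) + 1 = 1] peel the +1: subtract 1 from each side. So sub: -x = 0.
Step 4. [-x = 0] leading − — multiply by −1 ⇒ neg: x = 0.

Answer: x ∈ {0}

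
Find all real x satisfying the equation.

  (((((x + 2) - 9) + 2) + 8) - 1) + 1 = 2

Step 1. [(((((x + 2) - 9) + 2) + 8) - 1) + 1 = 2] the outer +1 inverts by subtracting 1, so sub: ((((x + 2) - 9) + 2) + 8) - 1 = 1.
Step 2. [((((x + 2) - 9) + 2) + 8) - 1 = 1] the outer -1 inverts by adding 1. So sub: (((x + 2) - 9) + 2) + 8 = 2.
Step 3. [(((x + 2) - 9) + 2) + 8 = 2] the outer +8 inverts by subtracting 8, so sub: ((x + 2) - 9) + 2 = -6.
Step 4. [((x + 2) - 9) + 2 = -6] subtract 2: x sits inside (… + 2) ⇒ sub: (x + 2) - 9 = -8.
Step 5. [(x + 2) - 9 = -8] add 9: x sits inside (… - 9), so sub: x + 2 = 1.
Step 6. [x + 2 = 1] +2 is outermost — subtract 2 both sides, so sub: x = -1.

Answer: x ∈ {-1}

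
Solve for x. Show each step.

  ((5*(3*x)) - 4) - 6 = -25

Step 1. [((5*(3*x)) - 4) - 6 = -25] -6 is outermost — add 6 both sides. So sub: (5*(3*x)) - 4 = -19.
Step 2. [(5*(3*x)) - 4 = -19] peel the -4: add 4 from each side ⇒ sub: 5*(3*x) = -15.
Step 3. [5*(3*x) = -15] leading coefficient 5: divide by 5 ⇒ div: 3*x = -3.
Step 4. [3*x = -3] 3·(inner) — divide through by 3. So div: x = -1.

Answer: x ∈ {-1}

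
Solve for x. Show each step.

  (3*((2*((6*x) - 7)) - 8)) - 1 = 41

Step 1. [(3*((2*((6*x) - 7)) - 8)) - 1 = 41] -1 is outermost — add 1 both sides. So sub: 3*((2*((6*x) - 7)) - 8) = 42.
Step 2. [3*((2*((6*x) - 7)) - 8) = 42] LHS = 3·(…); ÷3 both sides, so div: (2*((6*x) - 7)) - 8 = 14.
Step 3. [(2*((6*x) - 7)) - 8 = 14] peel the -8: add 8 from each side. So sub: 2*((6*x) - 7) = 22.
Step 4. [2*((6*x) - 7) = 22] divide by the outer 2 ⇒ div: (6*x) - 7 = 11.
Step 5. [(6*x) - 7 = 11] 7 comes off first (add 7), so sub: 6*x = 18.
Step 6. [6*x = 18] 6 out front; divide by 6. So div: x = 3.

Answer: x ∈ {3}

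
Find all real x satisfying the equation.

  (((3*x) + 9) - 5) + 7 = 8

Step 1. [(((3*x) + 9) - 5) + 7 = 8] peel the +7: subtract 7 from each side, so sub: ((3*x) + 9) - 5 = 1.
Step 2. [((3*x) + 9) - 5 = 1] the outer -5 inverts by adding 5 ⇒ sub: (3*x) + 9 = 6.
Step 3. [(3*x) + 9 = 6] 9 comes off first (subtract 9) ⇒ sub: 3*x = -3.
Step 4. [3*x = -3] 3·(inner) — divide through by 3 ⇒ div: x = -1.

Answer: x ∈ {-1}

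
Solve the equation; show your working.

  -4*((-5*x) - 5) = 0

Step 1. [-4*((-5*x) - 5) = 0] divide by the outer -4, so div: (-5*x) - 5 = 0.
Step 2. [(-5*x) - 5 = 0] -5 is outermost — add 5 both sides. So sub: -5*x = 5.
Step 3. [-5*x = 5] -5·(inner) — divide through by -5 ⇒ div: x = -1.

Answer: x ∈ {-1}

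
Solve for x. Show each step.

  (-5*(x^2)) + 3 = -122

Step 1. [(-5*(x^2)) + 3 = -122] 3 comes off first (subtract 3), so sub: -5*(x^2) = -125.
Step 2. [-5*(x^2) = -125] -5 out front; divide by -5, so div: x^2 = 25.
Step 3. [x^2 = 25] √ both sides: 25 ≥ 0 gives two branches. So sqrt: x = 5 or -5.

Answer: x ∈ {-5, 5}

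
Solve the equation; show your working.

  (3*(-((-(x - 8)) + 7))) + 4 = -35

Step 1. [(3*(-((-(x - 8)) + 7))) + 4 = -35] the outer +4 inverts by subtracting 4, so sub: 3*(-((-(x - 8)) + 7)) = -39.
Step 2. [3*(-((-(x - 8)) + 7)) = -39] divide by the outer 3, so div: -((-(x - 8)) + 7) = -13.
Step 3. [-((-(x - 8)) + 7) = -13] leading − — multiply by −1. So neg: (-(x - 8)) + 7 = 13.
Step 4. [(-(x - 8)) + 7 = 13] subtract 7: x sits inside (… + 7), so sub: -(x - 8) = 6.
Step 5. [-(x - 8) = 6] leading − — multiply by −1, so neg: x - 8 = -6.
Step 6. [x - 8 = -6] peel the -8: add 8 from each side. So sub: x = 2.

Answer: x ∈ {2}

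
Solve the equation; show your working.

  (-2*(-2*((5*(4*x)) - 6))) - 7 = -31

Step 1. [(-2*(-2*((5*(4*x)) - 6))) - 7 = -31] the outer -7 inverts by adding 7 ⇒ sub: -2*(-2*((5*(4*x)) - 6)) = -24.
Step 2. [-2*(-2*((5*(4*x)) - 6)) = -24] LHS = -2·(…); ÷-2 both sides. So div: -2*((5*(4*x)) - 6) = 12.
Step 3. [-2*((5*(4*x)) - 6) = 12] leading coefficient -2: divide by -2, so div: (5*(4*x)) - 6 = -6.
Step 4. [(5*(4*x)) - 6 = -6] 6 comes off first (add 6). So sub: 5*(4*x) = 0.
Step 5. [5*(4*x) = 0] LHS = 5·(…); ÷5 both sides ⇒ div: 4*x = 0.
Step 6. [4*x = 0] 4 out front; divide by 4, so div: x = 0.

Answer: x ∈ {0}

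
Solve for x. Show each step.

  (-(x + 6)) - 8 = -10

Step 1. [(-(x + 6)) - 8 = -10] peel the -8: add 8 from each side, so sub: -(x + 6) = -2.
Step 2. [-(x + 6) = -2] LHS negated; negate both sides, so neg: x + 6 = 2.
Step 3. [x + 6 = 2] +6 is outermost — subtract 6 both sides ⇒ sub: x = -4.

Answer: x ∈ {-4}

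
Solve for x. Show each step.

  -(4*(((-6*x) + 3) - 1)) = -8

Step 1. [-(4*(((-6*x) + 3) - 1)) = -8] flip signs both sides ⇒ neg: 4*(((-6*x) + 3) - 1) = 8.
Step 2. [4*(((-6*x) + 3) - 1) = 8] 4·(inner) — divide through by 4. So div: ((-6*x) + 3) - 1 = 2.
Step 3. [((-6*x) + 3) - 1 = 2] peel the -1: add 1 from each side ⇒ sub: (-6*x) + 3 = 3.
Step 4. [(-6*x) + 3 = 3] peel the +3: subtract 3 from each side, so sub: -6*x = 0.
Step 5. [-6*x = 0] divide by the outer -6 ⇒ div: x = 0.

Answer: x ∈ {0}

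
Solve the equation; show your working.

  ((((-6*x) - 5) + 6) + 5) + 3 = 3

Step 1. [((((-6*x) - 5) + 6) + 5) + 3 = 3] the outer +3 inverts by subtracting 3 ⇒ sub: (((-6*x) - 5) + 6) + 5 = 0.
Step 2. [(((-6*x) - 5) + 6) + 5 = 0] the outer +5 inverts by subtracting 5. So sub: ((-6*x) - 5) + 6 = -5.
Step 3. [((-6*x) - 5) + 6 = -5] the outer +6 inverts by subtracting 6. So sub: (-6*x) - 5 = -11.
Step 4. [(-6*x) - 5 = -11] peel the -5: add 5 from each side. So sub: -6*x = -6.
Step 5. [-6*x = -6] leading coefficient -6: divide by -6, so div: x = 1.

Answer: x ∈ {1}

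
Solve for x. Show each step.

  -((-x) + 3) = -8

Step 1. [-((-x) + 3) = -8] flip signs both sides, so neg: (-x) + 3 = 8.
Step 2. [(-x) + 3 = 8] the outer +3 inverts by subtracting 3. So sub: -x = 5.
Step 3. [-x = 5] LHS negated; negate both sides. So neg: x = -5.

Answer: x ∈ {-5}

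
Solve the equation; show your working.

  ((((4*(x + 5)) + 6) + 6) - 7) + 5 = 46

Step 1. [((((4*(x + 5)) + 6) + 6) - 7) + 5 = 46] the outer +5 inverts by subtracting 5, so sub: (((4*(x + 5)) + 6) + 6) - 7 = 41.
Step 2. [(((4*(x + 5)) + 6) + 6) - 7 = 41] 7 comes off first (add 7) ⇒ sub: ((4*(x + 5)) + 6) + 6 = 48.
Step 3. [((4*(x + 5)) + 6) + 6 = 48] +6 is outermost — subtract 6 both sides. So sub: (4*(x + 5)) + 6 = 42.
Step 4. [(4*(x + 5)) + 6 = 42] +6 is outermost — subtract 6 both sides. So sub: 4*(x + 5) = 36.
Step 5. [4*(x + 5) = 36] LHS = 4·(…); ÷4 both sides, so div: x + 5 = 9.
Step 6. [x + 5 = 9] peel the +5: subtract 5 from each side, so sub: x = 4.

Answer: x ∈ {4}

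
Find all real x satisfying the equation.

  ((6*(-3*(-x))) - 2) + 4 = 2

Step 1. [((6*(-3*(-x))) - 2) + 4 = 2] subtract 4: x sits inside (… + 4). So sub: (6*(-3*(-x))) - 2 = -2.
Step 2. [(6*(-3*(-x))) - 2 = -2] add 2: x sits inside (… - 2). So sub: 6*(-3*(-x)) = 0.
Step 3. [6*(-3*(-x)) = 0] leading coefficient 6: divide by 6. So div: -3*(-x) = 0.
Step 4. [-3*(-x) = 0] -3·(inner) — divide through by -3, so div: -x = 0.
Step 5. [-x = 0] leading − — multiply by −1, so neg: x = 0.

Answer: x ∈ {0}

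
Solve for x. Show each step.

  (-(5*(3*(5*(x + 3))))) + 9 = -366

Step 1. [(-(5*(3*(5*(x + 3))))) + 9 = -366] the outer +9 inverts by subtracting 9. So sub: -(5*(3*(5*(x + 3)))) = -375.
Step 2. [-(5*(3*(5*(x + 3)))) = -375] leading − — multiply by −1, so neg: 5*(3*(5*(x + 3))) = 375.
Step 3. [5*(3*(5*(x + 3))) = 375] 5·(inner) — divide through by 5 ⇒ div: 3*(5*(x + 3)) = 75.
Step 4. [3*(5*(x + 3)) = 75] 3 out front; divide by 3. So div: 5*(x + 3) = 25.
Step 5. [5*(x + 3) = 25] 5·(inner) — divide through by 5, so div: x + 3 = 5.
Step 6. [x + 3 = 5] +3 is outermost — subtract 3 both sides ⇒ sub: x = 2.

Answer: x ∈ {2}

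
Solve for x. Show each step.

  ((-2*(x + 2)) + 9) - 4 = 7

Step 1. [((-2*(x + 2)) + 9) - 4 = 7] the outer -4 inverts by adding 4, so sub: (-2*(x + 2)) + 9 = 11.
Step 2. [(-2*(x + 2)) + 9 = 11] the outer +9 inverts by subtracting 9, so sub: -2*(x + 2) = 2.
Step 3. [-2*(x + 2) = 2] leading coefficient -2: divide by -2 ⇒ div: x + 2 = -1.
Step 4. [x + 2 = -1] +2 is outermost — subtract 2 both sides, so sub: x = -3.

Answer: x ∈ {-3}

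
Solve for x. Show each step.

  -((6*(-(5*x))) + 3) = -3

Step 1. [-((6*(-(5*x))) + 3) = -3] flip signs both sides ⇒ neg: (6*(-(5*x))) + 3 = 3.
Step 2. [(6*(-(5*x))) + 3 = 3] +3 is outermost — subtract 3 both sides, so sub: 6*(-(5*x)) = 0.
Step 3. [6*(-(5*x)) = 0] divide by the outer 6. So div: -(5*x) = 0.
Step 4. [-(5*x) = 0] flip signs both sides. So neg: 5*x = 0.
Step 5. [5*x = 0] 5·(inner) — divide through by 5 ⇒ div: x = 0.

Answer: x ∈ {0}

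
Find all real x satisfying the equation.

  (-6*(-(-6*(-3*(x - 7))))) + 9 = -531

Step 1. [(-6*(-(-6*(-3*(x - 7))))) + 9 = -531] subtract 9: x sits inside (… + 9), so sub: -6*(-(-6*(-3*(x - 7)))) = -540.
Step 2. [-6*(-(-6*(-3*(x - 7)))) = -540] -6 out front; divide by -6. So div: -(-6*(-3*(x - 7))) = 90.
Step 3. [-(-6*(-3*(x - 7))) = 90] leading − — multiply by −1, so neg: -6*(-3*(x - 7)) = -90.
Step 4. [-6*(-3*(x - 7)) = -90] -6 out front; divide by -6. So div: -3*(x - 7) = 15.
Step 5. [-3*(x - 7) = 15] divide by the outer -3 ⇒ div: x - 7 = -5.
Step 6. [x - 7 = -5] add 7: x sits inside (… - 7), so sub: x = 2.

Answer: x ∈ {2}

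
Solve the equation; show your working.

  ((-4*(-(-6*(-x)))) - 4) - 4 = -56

Step 1. [((-4*(-(-6*(-x)))) - 4) - 4 = -56] the outer -4 inverts by adding 4, so sub: (-4*(-(-6*(-x)))) - 4 = -52.
Step 2. [(-4*(-(-6*(-x)))) - 4 = -52] add 4: x sits inside (… - 4). So sub: -4*(-(-6*(-x))) = -48.
Step 3. [-4*(-(-6*(-x))) = -48] -4 out front; divide by -4, so div: -(-6*(-x)) = 12.
Step 4. [-(-6*(-x)) = 12] flip signs both sides ⇒ neg: -6*(-x) = -12.
Step 5. [-6*(-x) = -12] divide by the outer -6. So div: -x = 2.
Step 6. [-x = 2] LHS negated; negate both sides ⇒ neg: x = -2.

Answer: x ∈ {-2}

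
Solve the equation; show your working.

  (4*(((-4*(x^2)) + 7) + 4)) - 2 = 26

Step 1. [(4*(((-4*(x^2)) + 7) + 4)) - 2 = 26] add 2: x sits inside (… - 2). So sub: 4*(((-4*(x^2)) + 7) + 4) = 28.
Step 2. [4*(((-4*(x^2)) + 7) + 4) = 28] 4·(inner) — divide through by 4. So div: ((-4*(x^2)) + 7) + 4 = 7.
Step 3. [((-4*(x^2)) + 7) + 4 = 7] 4 comes off first (subtract 4). So sub: (-4*(x^2)) + 7 = 3.
Step 4. [(-4*(x^2)) + 7 = 3] subtract 7: x sits inside (… + 7), so sub: -4*(x^2) = -4.
Step 5. [-4*(x^2) = -4] LHS = -4·(…); ÷-4 both sides ⇒ div: x^2 = 1.
Step 6. [x^2 = 1] √ both sides: 1 ≥ 0 gives two branches ⇒ sqrt: x = 1 or -1.

Answer: x ∈ {-1, 1}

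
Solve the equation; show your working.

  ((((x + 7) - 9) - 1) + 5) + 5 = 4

Step 1. [((((x + 7) - 9) - 1) + 5) + 5 = 4] peel the +5: subtract 5 from each side, so sub: (((x + 7) - 9) - 1) + 5 = -1.
Step 2. [(((x + 7) - 9) - 1) + 5 = -1] +5 is outermost — subtract 5 both sides, so sub: ((x + 7) - 9) - 1 = -6.
Step 3. [((x + 7) - 9) - 1 = -6] -1 is outermost — add 1 both sides. So sub: (x + 7) - 9 = -5.
Step 4. [(x + 7) - 9 = -5] -9 is outermost — add 9 both sides. So sub: x + 7 = 4.
Step 5. [x + 7 = 4] peel the +7: subtract 7 from each side ⇒ sub: x = -3.

Answer: x ∈ {-3}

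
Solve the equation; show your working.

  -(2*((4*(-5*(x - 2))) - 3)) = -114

Step 1. [-(2*((4*(-5*(x - 2))) - 3)) = -114] LHS negated; negate both sides ⇒ neg: 2*((4*(-5*(x - 2))) - 3) = 114.
Step 2. [2*((4*(-5*(x - 2))) - 3) = 114] leading coefficient 2: divide by 2. So div: (4*(-5*(x - 2))) - 3 = 57.
Step 3. [(4*(-5*(x - 2))) - 3 = 57] add 3: x sits inside (… - 3), so sub: 4*(-5*(x - 2)) = 60.
Step 4. [4*(-5*(x - 2)) = 60] divide by the outer 4 ⇒ div: -5*(x - 2) = 15.
Step 5. [-5*(x - 2) = 15] -5·(inner) — divide through by -5. So div: x - 2 = -3.
Step 6. [x - 2 = -3] the outer -2 inverts by adding 2 ⇒ sub: x = -1.

Answer: x ∈ {-1}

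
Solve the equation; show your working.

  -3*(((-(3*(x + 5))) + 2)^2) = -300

Step 1. [-3*(((-(3*(x + 5))) + 2)^2) = -300] LHS = -3·(…); ÷-3 both sides. So div: ((-(3*(x + 5))) + 2)^2 = 100.
Step 2. [((-(3*(x + 5))) + 2)^2 = 100] 100 ≥ 0, LHS is (·)² — take ±√ ⇒ sqrt: (-(3*(x + 5))) + 2 = 10 or -10.
Step 3. [(-(3*(x + 5))) + 2 = 10 or -10] peel the +2: subtract 2 from each side ⇒ sub: -(3*(x + 5)) = 8 or -12.
Step 4. [-(3*(x + 5)) = 8 or -12] leading − — multiply by −1. So neg: 3*(x + 5) = -8 or 12.
Step 5. [3*(x + 5) = -8 or 12] leading coefficient 3: divide by 3, so div: x + 5 = -8/3 or 4.
Step 6. [x + 5 = -8/3 or 4] the outer +5 inverts by subtracting 5, so sub: x = -23/3 or -1.

Answer: x ∈ {-23/3, -1}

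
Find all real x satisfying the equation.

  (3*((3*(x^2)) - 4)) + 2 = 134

Step 1. [(3*((3*(x^2)) - 4)) + 2 = 134] the outer +2 inverts by subtracting 2. So sub: 3*((3*(x^2)) - 4) = 132.
Step 2. [3*((3*(x^2)) - 4) = 132] leading coefficient 3: divide by 3, so div: (3*(x^2)) - 4 = 44.
Step 3. [(3*(x^2)) - 4 = 44] 4 comes off first (add 4). So sub: 3*(x^2) = 48.
Step 4. [3*(x^2) = 48] divide by the outer 3 ⇒ div: x^2 = 16.
Step 5. [x^2 = 16] √ both sides: 16 ≥ 0 gives two branches, so sqrt: x = 4 or -4.

Answer: x ∈ {-4, 4}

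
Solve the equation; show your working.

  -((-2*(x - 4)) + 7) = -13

Step 1. [-((-2*(x - 4)) + 7) = -13] flip signs both sides, so neg: (-2*(x - 4)) + 7 = 13.
Step 2. [(-2*(x - 4)) + 7 = 13] +7 is outermost — subtract 7 both sides. So sub: -2*(x - 4) = 6.
Step 3. [-2*(x - 4) = 6] -2·(inner) — divide through by -2 ⇒ div: x - 4 = -3.
Step 4. [x - 4 = -3] add 4: x sits inside (… - 4). So sub: x = 1.

Answer: x ∈ {1}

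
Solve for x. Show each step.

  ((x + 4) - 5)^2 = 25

Step 1. [((x + 4) - 5)^2 = 25] LHS squared, RHS 25 ≥ 0: apply √ (±) ⇒ sqrt: (x + 4) - 5 = 5 or -5.
Step 2. [(x + 4) - 5 = 5 or -5] 5 comes off first (add 5). So sub: x + 4 = 10 or 0.
Step 3. [x + 4 = 10 or 0] the outer +4 inverts by subtracting 4, so sub: x = 6 or -4.

Answer: x ∈ {-4, 6}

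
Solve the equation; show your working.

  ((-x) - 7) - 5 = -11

Step 1. [((-x) - 7) - 5 = -11] add 5: x sits inside (… - 5), so sub: (-x) - 7 = -6.
Step 2. [(-x) - 7 = -6] 7 comes off first (add 7) ⇒ sub: -x = 1.
Step 3. [-x = 1] flip signs both sides. So neg: x = -1.

Answer: x ∈ {-1}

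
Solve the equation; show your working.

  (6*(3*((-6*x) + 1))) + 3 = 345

Step 1. [(6*(3*((-6*x) + 1))) + 3 = 345] the outer +3 inverts by subtracting 3. So sub: 6*(3*((-6*x) + 1)) = 342.
Step 2. [6*(3*((-6*x) + 1)) = 342] 6·(inner) — divide through by 6, so div: 3*((-6*x) + 1) = 57.
Step 3. [3*((-6*x) + 1) = 57] LHS = 3·(…); ÷3 both sides, so div: (-6*x) + 1 = 19.
Step 4. [(-6*x) + 1 = 19] the outer +1 inverts by subtracting 1. So sub: -6*x = 18.
Step 5. [-6*x = 18] leading coefficient -6: divide by -6 ⇒ div: x = -3.

Answer: x ∈ {-3}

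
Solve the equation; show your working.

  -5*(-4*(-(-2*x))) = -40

Step 1. [-5*(-4*(-(-2*x))) = -40] leading coefficient -5: divide by -5, so div: -4*(-(-2*x)) = 8.
Step 2. [-4*(-(-2*x)) = 8] divide by the outer -4 ⇒ div: -(-2*x) = -2.
Step 3. [-(-2*x) = -2] leading − — multiply by −1. So neg: -2*x = 2.
Step 4. [-2*x = 2] -2·(inner) — divide through by -2, so div: x = -1.

Answer: x ∈ {-1}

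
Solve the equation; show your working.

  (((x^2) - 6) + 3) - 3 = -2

Step 1. [(((x^2) - 6) + 3) - 3 = -2] the outer -3 inverts by adding 3, so sub: ((x^2) - 6) + 3 = 1.
Step 2. [((x^2) - 6) + 3 = 1] +3 is outermost — subtract 3 both sides ⇒ sub: (x^2) - 6 = -2.
Step 3. [(x^2) - 6 = -2] add 6: x sits inside (… - 6) ⇒ sub: x^2 = 4.
Step 4. [x^2 = 4] √ both sides: 4 ≥ 0 gives two branches, so sqrt: x = 2 or -2.

Answer: x ∈ {-2, 2}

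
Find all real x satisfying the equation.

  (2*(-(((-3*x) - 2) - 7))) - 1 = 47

Step 1. [(2*(-(((-3*x) - 2) - 7))) - 1 = 47] 1 comes off first (add 1) ⇒ sub: 2*(-(((-3*x) - 2) - 7)) = 48.
Step 2. [2*(-(((-3*x) - 2) - 7)) = 48] LHS = 2·(…); ÷2 both sides, so div: -(((-3*x) - 2) - 7) = 24.
Step 3. [-(((-3*x) - 2) - 7) = 24] flip signs both sides. So neg: ((-3*x) - 2) - 7 = -24.
Step 4. [((-3*x) - 2) - 7 = -24] -7 is outermost — add 7 both sides, so sub: (-3*x) - 2 = -17.
Step 5. [(-3*x) - 2 = -17] peel the -2: add 2 from each side ⇒ sub: -3*x = -15.
Step 6. [-3*x = -15] -3 out front; divide by -3 ⇒ div: x = 5.

Answer: x ∈ {5}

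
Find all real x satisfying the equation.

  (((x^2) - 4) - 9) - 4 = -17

Step 1. [(((x^2) - 4) - 9) - 4 = -17] add 4: x sits inside (… - 4) ⇒ sub: ((x^2) - 4) - 9 = -13.
Step 2. [((x^2) - 4) - 9 = -13] peel the -9: add 9 from each side. So sub: (x^2) - 4 = -4.
Step 3. [(x^2) - 4 = -4] 4 comes off first (add 4) ⇒ sub: x^2 = 0.
Step 4. [x^2 = 0] LHS squared, RHS 0 ≥ 0: apply √ (±) ⇒ sqrt: x = 0.

Answer: x ∈ {0}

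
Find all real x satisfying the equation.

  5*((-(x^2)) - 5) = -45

Step 1. [5*((-(x^2)) - 5) = -45] divide by the outer 5, so div: (-(x^2)) - 5 = -9.
Step 2. [(-(x^2)) - 5 = -9] -5 is outermost — add 5 both sides, so sub: -(x^2) = -4.
Step 3. [-(x^2) = -4] LHS negated; negate both sides, so neg: x^2 = 4.
Step 4. [x^2 = 4] √ both sides: 4 ≥ 0 gives two branches ⇒ sqrt: x = 2 or -2.

Answer: x ∈ {-2, 2}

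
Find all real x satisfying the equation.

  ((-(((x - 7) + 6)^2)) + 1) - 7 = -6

Step 1. [((-(((x - 7) + 6)^2)) + 1) - 7 = -6] add 7: x sits inside (… - 7). So sub: (-(((x - 7) + 6)^2)) + 1 = 1.
Step 2. [(-(((x - 7) + 6)^2)) + 1 = 1] peel the +1: subtract 1 from each side ⇒ sub: -(((x - 7) + 6)^2) = 0.
Step 3. [-(((x - 7) + 6)^2) = 0] leading − — multiply by −1, so neg: ((x - 7) + 6)^2 = 0.
Step 4. [((x - 7) + 6)^2 = 0] √ both sides: 0 ≥ 0 gives two branches ⇒ sqrt: (x - 7) + 6 = 0.
Step 5. [(x - 7) + 6 = 0] subtract 6: x sits inside (… + 6) ⇒ sub: x - 7 = -6.
Step 6. [x - 7 = -6] add 7: x sits inside (… - 7). So sub: x = 1.

Answer: x ∈ {1}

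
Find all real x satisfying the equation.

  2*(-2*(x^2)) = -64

Step 1. [2*(-2*(x^2)) = -64] leading coefficient 2: divide by 2. So div: -2*(x^2) = -32.
Step 2. [-2*(x^2) = -32] -2·(inner) — divide through by -2 ⇒ div: x^2 = 16.
Step 3. [x^2 = 16] √ both sides: 16 ≥ 0 gives two branches. So sqrt: x = 4 or -4.

Answer: x ∈ {-4, 4}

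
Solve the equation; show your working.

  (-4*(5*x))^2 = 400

Step 1. [(-4*(5*x))^2 = 400] √ both sides: 400 ≥ 0 gives two branches, so sqrt: -4*(5*x) = 20 or -20.
Step 2. [-4*(5*x) = 20 or -20] -4·(inner) — divide through by -4 ⇒ div: 5*x = -5 or 5.
Step 3. [5*x = -5 or 5] 5·(inner) — divide through by 5 ⇒ div: x = -1 or 1.

Answer: x ∈ {-1, 1}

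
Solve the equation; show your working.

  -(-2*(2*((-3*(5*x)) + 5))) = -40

Step 1. [-(-2*(2*((-3*(5*x)) + 5))) = -40] leading − — multiply by −1. So neg: -2*(2*((-3*(5*x)) + 5)) = 40.
Step 2. [-2*(2*((-3*(5*x)) + 5)) = 40] LHS = -2·(…); ÷-2 both sides ⇒ div: 2*((-3*(5*x)) + 5) = -20.
Step 3. [2*((-3*(5*x)) + 5) = -20] 2 out front; divide by 2. So div: (-3*(5*x)) + 5 = -10.
Step 4. [(-3*(5*x)) + 5 = -10] the outer +5 inverts by subtracting 5. So sub: -3*(5*x) = -15.
Step 5. [-3*(5*x) = -15] -3 out front; divide by -3. So div: 5*x = 5.
Step 6. [5*x = 5] divide by the outer 5 ⇒ div: x = 1.

Answer: x ∈ {1}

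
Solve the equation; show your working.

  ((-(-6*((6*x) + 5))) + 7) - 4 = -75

Step 1. [((-(-6*((6*x) + 5))) + 7) - 4 = -75] 4 comes off first (add 4), so sub: (-(-6*((6*x) + 5))) + 7 = -71.
Step 2. [(-(-6*((6*x) + 5))) + 7 = -71] the outer +7 inverts by subtracting 7 ⇒ sub: -(-6*((6*x) + 5)) = -78.
Step 3. [-(-6*((6*x) + 5)) = -78] LHS negated; negate both sides ⇒ neg: -6*((6*x) + 5) = 78.
Step 4. [-6*((6*x) + 5) = 78] divide by the outer -6, so div: (6*x) + 5 = -13.
Step 5. [(6*x) + 5 = -13] 5 comes off first (subtract 5), so sub: 6*x = -18.
Step 6. [6*x = -18] LHS = 6·(…); ÷6 both sides. So div: x = -3.

Answer: x ∈ {-3}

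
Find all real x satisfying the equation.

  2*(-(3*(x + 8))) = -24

Step 1. [2*(-(3*(x + 8))) = -24] 2·(inner) — divide through by 2 ⇒ div: -(3*(x + 8)) = -12.
Step 2. [-(3*(x + 8)) = -12] leading − — multiply by −1 ⇒ neg: 3*(x + 8) = 12.
Step 3. [3*(x + 8) = 12] divide by the outer 3 ⇒ div: x + 8 = 4.
Step 4. [x + 8 = 4] subtract 8: x sits inside (… + 8) ⇒ sub: x = -4.

Answer: x ∈ {-4}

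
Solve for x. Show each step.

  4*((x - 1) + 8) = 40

Step 1. [4*((x - 1) + 8) = 40] 4 out front; divide by 4 ⇒ div: (x - 1) + 8 = 10.
Step 2. [(x - 1) + 8 = 10] peel the +8: subtract 8 from each side, so sub: x - 1 = 2.
Step 3. [x - 1 = 2] peel the -1: add 1 from each side ⇒ sub: x = 3.

Answer: x ∈ {3}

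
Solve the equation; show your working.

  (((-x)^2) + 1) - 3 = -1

Step 1. [(((-x)^2) + 1) - 3 = -1] -3 is outermost — add 3 both sides. So sub: ((-x)^2) + 1 = 2.
Step 2. [((-x)^2) + 1 = 2] peel the +1: subtract 1 from each side, so sub: (-x)^2 = 1.
Step 3. [(-x)^2 = 1] LHS squared, RHS 1 ≥ 0: apply √ (±), so sqrt: -x = 1 or -1.
Step 4. [-x = 1 or -1] flip signs both sides. So neg: x = -1 or 1.

Answer: x ∈ {-1, 1}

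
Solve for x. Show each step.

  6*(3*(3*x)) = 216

Step 1. [6*(3*(3*x)) = 216] 6·(inner) — divide through by 6, so div: 3*(3*x) = 36.
Step 2. [3*(3*x) = 36] 3 out front; divide by 3. So div: 3*x = 12.
Step 3. [3*x = 12] 3 out front; divide by 3. So div: x = 4.

Answer: x ∈ {4}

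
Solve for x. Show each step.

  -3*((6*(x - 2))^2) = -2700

Step 1. [-3*((6*(x - 2))^2) = -2700] LHS = -3·(…); ÷-3 both sides. So div: (6*(x - 2))^2 = 900.
Step 2. [(6*(x - 2))^2 = 900] 900 ≥ 0, LHS is (·)² — take ±√. So sqrt: 6*(x - 2) = 30 or -30.
Step 3. [6*(x - 2) = 30 or -30] 6 out front; divide by 6 ⇒ div: x - 2 = 5 or -5.
Step 4. [x - 2 = 5 or -5] peel the -2: add 2 from each side. So sub: x = 7 or -3.

Answer: x ∈ {-3, 7}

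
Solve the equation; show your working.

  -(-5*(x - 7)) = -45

Step 1. [-(-5*(x - 7)) = -45] leading − — multiply by −1. So neg: -5*(x - 7) = 45.
Step 2. [-5*(x - 7) = 45] leading coefficient -5: divide by -5. So div: x - 7 = -9.
Step 3. [x - 7 = -9] -7 is outermost — add 7 both sides ⇒ sub: x = -2.

Answer: x ∈ {-2}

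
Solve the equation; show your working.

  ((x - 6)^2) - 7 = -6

Step 1. [((x - 6)^2) - 7 = -6] -7 is outermost — add 7 both sides ⇒ sub: (x - 6)^2 = 1.
Step 2. [(x - 6)^2 = 1] 1 ≥ 0, LHS is (·)² — take ±√ ⇒ sqrt: x - 6 = 1 or -1.
Step 3. [x - 6 = 1 or -1] peel the -6: add 6 from each side ⇒ sub: x = 7 or 5.

Answer: x ∈ {5, 7}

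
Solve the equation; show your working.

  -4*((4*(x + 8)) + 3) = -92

Step 1. [-4*((4*(x + 8)) + 3) = -92] leading coefficient -4: divide by -4 ⇒ div: (4*(x + 8)) + 3 = 23.
Step 2. [(4*(x + 8)) + 3 = 23] the outer +3 inverts by subtracting 3 ⇒ sub: 4*(x + 8) = 20.
Step 3. [4*(x + 8) = 20] divide by the outer 4 ⇒ div: x + 8 = 5.
Step 4. [x + 8 = 5] 8 comes off first (subtract 8). So sub: x = -3.

Answer: x ∈ {-3}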